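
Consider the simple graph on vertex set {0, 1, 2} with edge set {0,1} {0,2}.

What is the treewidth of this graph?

A width-1 tree decomposition is:
Bags: B1 = {0, 2}  B2 = {0, 1}
Tree: B1–B2
The largest bag has 2 vertices, giving width 1; this decomposition certifies tw(G) ≤ 1. Any graph with an edge has treewidth ≥ 1, and G has the edge 2–0. The upper and lower bounds meet at 1, so that is the treewidth.

1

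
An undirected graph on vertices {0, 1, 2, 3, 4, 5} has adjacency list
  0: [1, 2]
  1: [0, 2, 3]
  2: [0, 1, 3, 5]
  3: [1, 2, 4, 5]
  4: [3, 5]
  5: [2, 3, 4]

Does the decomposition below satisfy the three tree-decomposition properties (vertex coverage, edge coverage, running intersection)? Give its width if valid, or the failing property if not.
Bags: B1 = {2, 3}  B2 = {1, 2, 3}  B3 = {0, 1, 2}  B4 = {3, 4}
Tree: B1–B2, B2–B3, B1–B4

A tree decomposition must satisfy three properties: every vertex lies in some bag; for every edge, both endpoints lie together in some bag; and for every vertex, the bags containing it form a connected subtree. Here vertex 5 appears in no bag, so the decomposition is invalid.

No — vertex 5 appears in no bag.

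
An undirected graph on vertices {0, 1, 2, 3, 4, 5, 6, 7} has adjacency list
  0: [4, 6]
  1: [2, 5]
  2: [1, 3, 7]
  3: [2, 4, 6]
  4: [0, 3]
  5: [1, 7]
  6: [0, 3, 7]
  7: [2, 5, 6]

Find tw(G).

2

A width-2 tree decomposition is:
Bags: B1 = {0, 3, 4}  B2 = {0, 3, 6}  B3 = {2, 3, 6}  B4 = {2, 6, 7}  B5 = {1, 2, 7}  B6 = {1, 5, 7}
Tree: B1–B2, B2–B3, B3–B4, B4–B5, B5–B6
The largest bag has 3 vertices, giving width 2; this decomposition certifies tw(G) ≤ 2. Since 4–0–6–3–4 is a cycle in G, G is not acyclic. Forests are exactly the graphs of treewidth ≤ 1, so tw(G) ≥ 2. Combining the bounds, tw(G) = 2.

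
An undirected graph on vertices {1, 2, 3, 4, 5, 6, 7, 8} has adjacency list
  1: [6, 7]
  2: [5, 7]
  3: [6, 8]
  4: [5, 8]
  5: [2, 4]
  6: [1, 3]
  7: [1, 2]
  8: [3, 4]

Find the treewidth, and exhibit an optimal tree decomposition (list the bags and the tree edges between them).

Each bag holds 3 vertices, so the decomposition has width 2, which upper-bounds the treewidth. Since 7–1–6–3–8–4–5–2–7 is a cycle in G, G is not acyclic. Forests are exactly the graphs of treewidth ≤ 1, so tw(G) ≥ 2. The upper and lower bounds meet at 2, so that is the treewidth.

Treewidth 2.
One such decomposition:
Bags: B1 = {1, 6, 7}  B2 = {3, 6, 7}  B3 = {3, 7, 8}  B4 = {4, 7, 8}  B5 = {4, 5, 7}  B6 = {2, 5, 7}
Tree: B1–B2, B2–B3, B3–B4, B4–B5, B5–B6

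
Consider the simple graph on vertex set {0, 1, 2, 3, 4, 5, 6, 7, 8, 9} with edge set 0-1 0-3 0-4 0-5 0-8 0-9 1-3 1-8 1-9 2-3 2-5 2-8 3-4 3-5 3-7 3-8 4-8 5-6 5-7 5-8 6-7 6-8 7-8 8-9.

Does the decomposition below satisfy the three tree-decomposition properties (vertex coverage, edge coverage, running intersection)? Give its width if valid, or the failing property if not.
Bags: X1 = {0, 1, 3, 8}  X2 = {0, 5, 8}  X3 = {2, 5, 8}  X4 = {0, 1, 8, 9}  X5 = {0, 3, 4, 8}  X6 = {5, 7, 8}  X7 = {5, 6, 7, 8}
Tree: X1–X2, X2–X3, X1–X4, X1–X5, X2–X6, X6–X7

No — edge (3,5) lies in no bag.

A tree decomposition must satisfy three properties: every vertex lies in some bag; for every edge, both endpoints lie together in some bag; and for every vertex, the bags containing it form a connected subtree. Here edge (3,5) lies in no bag, so the decomposition is invalid.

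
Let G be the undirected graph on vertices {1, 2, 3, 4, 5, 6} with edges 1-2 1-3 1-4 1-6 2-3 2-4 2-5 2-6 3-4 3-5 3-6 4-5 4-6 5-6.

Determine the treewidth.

A width-4 tree decomposition is:
Bags: B1 = {2, 3, 4, 5, 6}  B2 = {1, 2, 3, 4, 6}
Tree: B1–B2
Every bag has size at most 5, so the width is 5 − 1 = 4 and tw(G) ≤ 4. For the lower bound, the 5 vertices {1, 2, 3, 4, 6} are pairwise adjacent, and any tree decomposition puts a clique entirely inside one bag — forcing width ≥ 4. Hence tw(G) = 4 exactly.

4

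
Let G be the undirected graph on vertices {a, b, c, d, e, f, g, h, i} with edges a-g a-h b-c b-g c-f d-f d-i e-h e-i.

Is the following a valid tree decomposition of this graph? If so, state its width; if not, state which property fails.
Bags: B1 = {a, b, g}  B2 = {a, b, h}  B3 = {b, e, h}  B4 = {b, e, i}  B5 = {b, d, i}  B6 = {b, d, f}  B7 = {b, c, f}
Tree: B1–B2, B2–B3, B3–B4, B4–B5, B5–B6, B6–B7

Yes; width 2.

Every vertex of G appears in some bag (union = {a, b, c, d, e, f, g, h, i}); every edge is covered by a bag; and for each vertex v the set of bags containing v is connected in the bag tree. The decomposition is therefore valid. The largest bag has 3 vertices, so the width is 2.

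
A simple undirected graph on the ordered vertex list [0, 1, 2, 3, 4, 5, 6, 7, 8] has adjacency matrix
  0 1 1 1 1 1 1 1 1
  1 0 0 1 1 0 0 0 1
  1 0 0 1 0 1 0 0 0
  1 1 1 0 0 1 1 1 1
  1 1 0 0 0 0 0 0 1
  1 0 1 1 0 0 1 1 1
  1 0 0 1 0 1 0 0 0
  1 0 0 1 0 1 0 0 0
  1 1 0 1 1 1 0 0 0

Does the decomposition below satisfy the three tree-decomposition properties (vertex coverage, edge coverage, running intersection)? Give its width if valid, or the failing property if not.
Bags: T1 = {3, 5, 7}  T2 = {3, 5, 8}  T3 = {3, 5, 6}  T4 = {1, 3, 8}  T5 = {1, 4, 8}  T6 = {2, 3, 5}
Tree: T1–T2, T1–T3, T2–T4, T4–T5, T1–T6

A tree decomposition must satisfy three properties: every vertex lies in some bag; for every edge, both endpoints lie together in some bag; and for every vertex, the bags containing it form a connected subtree. Here vertex 0 appears in no bag, so the decomposition is invalid.

No — vertex 0 appears in no bag.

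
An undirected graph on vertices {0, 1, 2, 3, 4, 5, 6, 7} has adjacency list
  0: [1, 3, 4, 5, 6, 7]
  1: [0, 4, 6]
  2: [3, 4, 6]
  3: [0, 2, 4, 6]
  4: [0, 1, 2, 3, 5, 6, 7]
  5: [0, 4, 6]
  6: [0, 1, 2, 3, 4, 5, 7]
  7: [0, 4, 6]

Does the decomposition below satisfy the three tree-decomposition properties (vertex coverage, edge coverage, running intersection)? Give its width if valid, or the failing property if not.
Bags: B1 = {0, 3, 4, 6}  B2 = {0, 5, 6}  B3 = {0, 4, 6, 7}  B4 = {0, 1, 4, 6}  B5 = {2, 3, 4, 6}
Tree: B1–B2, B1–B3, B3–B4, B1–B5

No — edge (4,5) lies in no bag.

A tree decomposition must satisfy three properties: every vertex lies in some bag; for every edge, both endpoints lie together in some bag; and for every vertex, the bags containing it form a connected subtree. Here edge (4,5) lies in no bag, so the decomposition is invalid.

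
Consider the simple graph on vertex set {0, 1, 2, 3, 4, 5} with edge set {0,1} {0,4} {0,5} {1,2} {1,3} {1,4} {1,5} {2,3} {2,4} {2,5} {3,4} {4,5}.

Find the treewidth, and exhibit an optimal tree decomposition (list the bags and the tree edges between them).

Each bag holds 4 vertices, so the decomposition has width 3, which upper-bounds the treewidth. On the other hand G contains the 4-clique {0, 1, 4, 5}. A clique must lie in a single bag of any decomposition, so no decomposition can have width below 3. The upper and lower bounds meet at 3, so that is the treewidth.

Treewidth 3.
One optimal decomposition is:
Bags: B1 = {1, 2, 4, 5}  B2 = {1, 2, 3, 4}  B3 = {0, 1, 4, 5}
Tree: B1–B2, B1–B3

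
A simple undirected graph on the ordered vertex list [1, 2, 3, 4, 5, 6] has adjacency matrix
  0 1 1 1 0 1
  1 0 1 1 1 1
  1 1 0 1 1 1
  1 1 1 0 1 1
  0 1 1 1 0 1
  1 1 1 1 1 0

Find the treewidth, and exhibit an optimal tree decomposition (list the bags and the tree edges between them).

Every bag has size at most 5, so the width is 5 − 1 = 4 and tw(G) ≤ 4. On the other hand G contains the 5-clique {1, 2, 3, 4, 6}. A clique must lie in a single bag of any decomposition, so no decomposition can have width below 4. The upper and lower bounds meet at 4, so that is the treewidth.

Treewidth 4.
One optimal decomposition is:
Bags: B1 = {1, 2, 3, 4, 6}  B2 = {2, 3, 4, 5, 6}
Tree: B1–B2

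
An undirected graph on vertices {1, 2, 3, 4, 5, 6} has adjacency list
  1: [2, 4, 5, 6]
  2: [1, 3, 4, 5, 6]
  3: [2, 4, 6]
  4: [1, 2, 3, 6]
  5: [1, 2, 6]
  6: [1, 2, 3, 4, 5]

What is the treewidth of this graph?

A width-3 tree decomposition is:
Bags: B1 = {1, 2, 5, 6}  B2 = {1, 2, 4, 6}  B3 = {2, 3, 4, 6}
Tree: B1–B2, B2–B3
The largest bag has 4 vertices, giving width 3; this decomposition certifies tw(G) ≤ 3. Conversely, {1, 2, 4, 6} is a clique of size 4, and the vertices of any clique must share a bag in every tree decomposition; so some bag has ≥ 4 vertices and tw(G) ≥ 3. Therefore the treewidth is 3.

3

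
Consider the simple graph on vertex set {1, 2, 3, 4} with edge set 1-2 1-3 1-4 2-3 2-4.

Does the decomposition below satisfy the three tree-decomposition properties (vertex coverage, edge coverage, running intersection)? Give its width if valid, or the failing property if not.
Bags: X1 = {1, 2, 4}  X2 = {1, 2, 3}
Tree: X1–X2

Yes; width 2.

Every vertex of G appears in some bag (union = {1, 2, 3, 4}); every edge is covered by a bag; and for each vertex v the set of bags containing v is connected in the bag tree. The decomposition is therefore valid. The largest bag has 3 vertices, so the width is 2.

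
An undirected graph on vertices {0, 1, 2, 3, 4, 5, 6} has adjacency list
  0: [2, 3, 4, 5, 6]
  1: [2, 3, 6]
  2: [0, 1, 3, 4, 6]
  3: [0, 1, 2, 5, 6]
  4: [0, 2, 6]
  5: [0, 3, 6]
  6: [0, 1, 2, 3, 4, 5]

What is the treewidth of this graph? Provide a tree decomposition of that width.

Every bag has size at most 4, so the width is 4 − 1 = 3 and tw(G) ≤ 3. For the lower bound, the 4 vertices {0, 2, 3, 6} are pairwise adjacent, and any tree decomposition puts a clique entirely inside one bag — forcing width ≥ 3. Hence tw(G) = 3 exactly.

Treewidth 3.
One optimal decomposition is:
Bags: B1 = {0, 3, 5, 6}  B2 = {0, 2, 3, 6}  B3 = {1, 2, 3, 6}  B4 = {0, 2, 4, 6}
Tree: B1–B2, B2–B3, B2–B4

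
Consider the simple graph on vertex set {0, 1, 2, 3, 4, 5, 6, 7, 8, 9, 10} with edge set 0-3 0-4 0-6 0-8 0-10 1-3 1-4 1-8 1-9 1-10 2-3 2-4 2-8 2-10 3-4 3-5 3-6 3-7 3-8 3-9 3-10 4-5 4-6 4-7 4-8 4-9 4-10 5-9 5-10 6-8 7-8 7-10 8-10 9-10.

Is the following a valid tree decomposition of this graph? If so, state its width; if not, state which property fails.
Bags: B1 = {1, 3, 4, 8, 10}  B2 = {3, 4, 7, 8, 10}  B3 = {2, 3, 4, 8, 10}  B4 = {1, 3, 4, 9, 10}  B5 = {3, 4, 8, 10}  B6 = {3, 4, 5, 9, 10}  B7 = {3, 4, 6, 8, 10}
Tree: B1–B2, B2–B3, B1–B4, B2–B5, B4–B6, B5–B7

A tree decomposition must satisfy three properties: every vertex lies in some bag; for every edge, both endpoints lie together in some bag; and for every vertex, the bags containing it form a connected subtree. Here vertex 0 appears in no bag, so the decomposition is invalid.

No — vertex 0 appears in no bag.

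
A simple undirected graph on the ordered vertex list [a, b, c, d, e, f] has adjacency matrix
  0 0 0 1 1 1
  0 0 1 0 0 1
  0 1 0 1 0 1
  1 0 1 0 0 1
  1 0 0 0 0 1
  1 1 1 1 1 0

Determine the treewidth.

2

A width-2 tree decomposition is:
Bags: B1 = {c, d, f}  B2 = {a, d, f}  B3 = {b, c, f}  B4 = {a, e, f}
Tree: B1–B2, B1–B3, B2–B4
The largest bag has 3 vertices, giving width 2; this decomposition certifies tw(G) ≤ 2. On the other hand G contains the 3-clique {c, d, f}. A clique must lie in a single bag of any decomposition, so no decomposition can have width below 2. Hence tw(G) = 2 exactly.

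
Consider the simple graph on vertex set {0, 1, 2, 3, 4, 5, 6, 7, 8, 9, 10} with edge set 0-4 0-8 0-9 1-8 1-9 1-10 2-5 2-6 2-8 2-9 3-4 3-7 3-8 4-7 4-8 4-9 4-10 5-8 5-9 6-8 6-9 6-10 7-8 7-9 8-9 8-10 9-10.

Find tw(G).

3

A width-3 tree decomposition is:
Bags: B1 = {6, 8, 9, 10}  B2 = {4, 8, 9, 10}  B3 = {4, 7, 8, 9}  B4 = {2, 6, 8, 9}  B5 = {2, 5, 8, 9}  B6 = {3, 4, 7, 8}  B7 = {0, 4, 8, 9}  B8 = {1, 8, 9, 10}
Tree: B1–B2, B2–B3, B1–B4, B4–B5, B3–B6, B3–B7, B2–B8
Each bag holds 4 vertices, so the decomposition has width 3, which upper-bounds the treewidth. On the other hand G contains the 4-clique {1, 8, 9, 10}. A clique must lie in a single bag of any decomposition, so no decomposition can have width below 3. Hence tw(G) = 3 exactly.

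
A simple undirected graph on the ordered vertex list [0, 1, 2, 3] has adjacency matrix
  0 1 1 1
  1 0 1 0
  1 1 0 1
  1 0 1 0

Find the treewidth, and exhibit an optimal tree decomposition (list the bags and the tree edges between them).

The largest bag has 3 vertices, giving width 2; this decomposition certifies tw(G) ≤ 2. Conversely, {0, 1, 2} is a clique of size 3, and the vertices of any clique must share a bag in every tree decomposition; so some bag has ≥ 3 vertices and tw(G) ≥ 2. Therefore the treewidth is 2.

Treewidth 2.
One such decomposition:
Bags: B1 = {0, 2, 3}  B2 = {0, 1, 2}
Tree: B1–B2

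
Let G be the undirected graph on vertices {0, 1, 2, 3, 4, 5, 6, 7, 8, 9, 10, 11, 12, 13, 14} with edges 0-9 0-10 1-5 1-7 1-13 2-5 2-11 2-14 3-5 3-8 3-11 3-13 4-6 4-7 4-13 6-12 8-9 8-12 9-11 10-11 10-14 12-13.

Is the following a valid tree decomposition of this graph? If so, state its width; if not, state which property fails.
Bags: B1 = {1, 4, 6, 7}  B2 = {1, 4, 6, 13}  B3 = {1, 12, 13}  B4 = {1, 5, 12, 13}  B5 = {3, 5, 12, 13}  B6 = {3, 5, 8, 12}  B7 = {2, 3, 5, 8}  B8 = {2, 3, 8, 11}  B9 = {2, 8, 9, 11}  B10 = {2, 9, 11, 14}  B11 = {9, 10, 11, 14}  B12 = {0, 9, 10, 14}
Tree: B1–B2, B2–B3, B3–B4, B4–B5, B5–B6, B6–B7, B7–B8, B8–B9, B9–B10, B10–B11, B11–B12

No — edge (6,12) lies in no bag.

A tree decomposition must satisfy three properties: every vertex lies in some bag; for every edge, both endpoints lie together in some bag; and for every vertex, the bags containing it form a connected subtree. Here edge (6,12) lies in no bag, so the decomposition is invalid.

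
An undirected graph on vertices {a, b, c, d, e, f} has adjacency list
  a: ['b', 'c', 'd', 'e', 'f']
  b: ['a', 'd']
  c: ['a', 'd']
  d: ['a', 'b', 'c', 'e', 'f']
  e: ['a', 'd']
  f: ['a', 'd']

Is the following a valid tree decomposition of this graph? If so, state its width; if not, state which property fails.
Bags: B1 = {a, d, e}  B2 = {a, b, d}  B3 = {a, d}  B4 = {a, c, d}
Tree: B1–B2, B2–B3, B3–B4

No — vertex f appears in no bag.

A tree decomposition must satisfy three properties: every vertex lies in some bag; for every edge, both endpoints lie together in some bag; and for every vertex, the bags containing it form a connected subtree. Here vertex f appears in no bag, so the decomposition is invalid.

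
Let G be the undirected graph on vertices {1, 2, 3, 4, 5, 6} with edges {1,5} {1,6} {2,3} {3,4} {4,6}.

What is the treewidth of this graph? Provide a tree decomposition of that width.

Treewidth 1.
One optimal decomposition is:
Bags: B1 = {1, 5}  B2 = {1, 6}  B3 = {4, 6}  B4 = {3, 4}  B5 = {2, 3}
Tree: B1–B2, B2–B3, B3–B4, B4–B5

The largest bag has 2 vertices, giving width 1; this decomposition certifies tw(G) ≤ 1. G has an edge, so its treewidth is at least 1. Therefore the treewidth is 1.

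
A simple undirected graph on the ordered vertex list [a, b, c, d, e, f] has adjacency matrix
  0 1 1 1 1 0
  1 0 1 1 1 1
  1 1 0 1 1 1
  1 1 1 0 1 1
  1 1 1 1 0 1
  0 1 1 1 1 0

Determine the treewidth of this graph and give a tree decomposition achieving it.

Treewidth 4.
One such decomposition:
Bags: B1 = {a, b, c, d, e}  B2 = {b, c, d, e, f}
Tree: B1–B2

Every bag has size at most 5, so the width is 5 − 1 = 4 and tw(G) ≤ 4. Conversely, {b, c, d, e, f} is a clique of size 5, and the vertices of any clique must share a bag in every tree decomposition; so some bag has ≥ 5 vertices and tw(G) ≥ 4. The upper and lower bounds meet at 4, so that is the treewidth.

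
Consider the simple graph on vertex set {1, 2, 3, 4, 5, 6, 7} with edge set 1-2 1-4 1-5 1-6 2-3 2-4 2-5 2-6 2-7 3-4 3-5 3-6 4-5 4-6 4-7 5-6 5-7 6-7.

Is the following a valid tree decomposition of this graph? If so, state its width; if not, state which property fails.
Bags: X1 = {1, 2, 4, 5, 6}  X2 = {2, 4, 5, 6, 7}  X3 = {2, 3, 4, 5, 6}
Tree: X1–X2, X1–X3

Checking the three conditions: (i) the bags cover all of {1, 2, 3, 4, 5, 6, 7}; (ii) for each edge, some bag contains both endpoints; (iii) the bags containing any fixed vertex form a subtree. All hold, so the decomposition is valid with width 5 − 1 = 4.

Yes; width 4.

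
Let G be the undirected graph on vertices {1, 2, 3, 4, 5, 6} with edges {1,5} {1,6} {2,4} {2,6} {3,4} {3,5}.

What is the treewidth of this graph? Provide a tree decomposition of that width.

Treewidth 2.
One such decomposition:
Bags: B1 = {2, 4, 6}  B2 = {1, 4, 6}  B3 = {1, 4, 5}  B4 = {3, 4, 5}
Tree: B1–B2, B2–B3, B3–B4

Every bag has size at most 3, so the width is 3 − 1 = 2 and tw(G) ≤ 2. The edges 4–2–6–1–5–3–4 form a cycle, so G is not a tree and its treewidth is at least 2. The upper and lower bounds meet at 2, so that is the treewidth.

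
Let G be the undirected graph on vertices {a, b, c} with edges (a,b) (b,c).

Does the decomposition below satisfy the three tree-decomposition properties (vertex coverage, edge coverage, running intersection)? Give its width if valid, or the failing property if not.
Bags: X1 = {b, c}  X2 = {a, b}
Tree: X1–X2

Yes; width 1.

Checking the three conditions: (i) the bags cover all of {a, b, c}; (ii) for each edge, some bag contains both endpoints; (iii) the bags containing any fixed vertex form a subtree. All hold, so the decomposition is valid with width 2 − 1 = 1.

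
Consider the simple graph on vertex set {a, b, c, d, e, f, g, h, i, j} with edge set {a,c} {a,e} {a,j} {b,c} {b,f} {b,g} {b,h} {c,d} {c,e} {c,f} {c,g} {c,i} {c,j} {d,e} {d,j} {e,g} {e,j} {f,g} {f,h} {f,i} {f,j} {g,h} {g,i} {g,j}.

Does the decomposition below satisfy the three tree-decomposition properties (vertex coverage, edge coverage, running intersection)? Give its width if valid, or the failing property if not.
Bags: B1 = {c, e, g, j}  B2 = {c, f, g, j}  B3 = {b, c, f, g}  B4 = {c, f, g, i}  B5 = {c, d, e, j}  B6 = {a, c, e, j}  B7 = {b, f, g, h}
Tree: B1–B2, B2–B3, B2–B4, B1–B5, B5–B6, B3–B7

Vertex coverage: the bags together contain {a, b, c, d, e, f, g, h, i, j}, the full vertex set. Edge coverage: each edge of G has both endpoints in at least one bag. Running intersection: for every vertex, the bags containing it form a connected subtree. All three properties hold, so this is a valid tree decomposition of width max|bag| − 1 = 3, and hence tw(G) ≤ 3.

Yes; width 3.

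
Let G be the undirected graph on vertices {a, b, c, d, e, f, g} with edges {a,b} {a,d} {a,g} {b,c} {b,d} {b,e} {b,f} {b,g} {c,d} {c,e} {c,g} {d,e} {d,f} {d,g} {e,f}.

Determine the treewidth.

3

A width-3 tree decomposition is:
Bags: B1 = {b, d, e, f}  B2 = {b, c, d, e}  B3 = {b, c, d, g}  B4 = {a, b, d, g}
Tree: B1–B2, B2–B3, B3–B4
Each bag holds 4 vertices, so the decomposition has width 3, which upper-bounds the treewidth. For the lower bound, the 4 vertices {b, c, d, g} are pairwise adjacent, and any tree decomposition puts a clique entirely inside one bag — forcing width ≥ 3. The upper and lower bounds meet at 3, so that is the treewidth.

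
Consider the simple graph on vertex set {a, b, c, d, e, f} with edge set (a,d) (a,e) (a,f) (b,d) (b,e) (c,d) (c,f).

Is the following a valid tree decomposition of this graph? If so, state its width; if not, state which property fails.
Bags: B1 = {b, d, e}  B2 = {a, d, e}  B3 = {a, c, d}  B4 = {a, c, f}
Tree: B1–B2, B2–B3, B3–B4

Vertex coverage: the bags together contain {a, b, c, d, e, f}, the full vertex set. Edge coverage: each edge of G has both endpoints in at least one bag. Running intersection: for every vertex, the bags containing it form a connected subtree. All three properties hold, so this is a valid tree decomposition of width max|bag| − 1 = 2, and hence tw(G) ≤ 2.

Yes; width 2.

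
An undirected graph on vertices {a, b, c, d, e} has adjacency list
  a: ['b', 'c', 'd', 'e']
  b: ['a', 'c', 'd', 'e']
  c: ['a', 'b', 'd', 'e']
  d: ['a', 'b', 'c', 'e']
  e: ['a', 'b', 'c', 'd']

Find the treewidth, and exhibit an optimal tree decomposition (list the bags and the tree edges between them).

A single bag containing all 5 vertices is trivially a valid decomposition of width 4. For the lower bound, the 5 vertices {a, b, c, d, e} are pairwise adjacent, and any tree decomposition puts a clique entirely inside one bag — forcing width ≥ 4. Therefore the treewidth is 4.

Treewidth 4.
One optimal decomposition is:
Bags: B1 = {a, b, c, d, e}
Tree: (single bag)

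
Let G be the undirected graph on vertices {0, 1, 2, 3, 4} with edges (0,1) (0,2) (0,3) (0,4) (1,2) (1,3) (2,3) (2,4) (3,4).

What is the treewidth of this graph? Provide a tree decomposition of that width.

Every bag has size at most 4, so the width is 4 − 1 = 3 and tw(G) ≤ 3. Conversely, {0, 1, 2, 3} is a clique of size 4, and the vertices of any clique must share a bag in every tree decomposition; so some bag has ≥ 4 vertices and tw(G) ≥ 3. Combining the bounds, tw(G) = 3.

Treewidth 3.
One optimal decomposition is:
Bags: B1 = {0, 1, 2, 3}  B2 = {0, 2, 3, 4}
Tree: B1–B2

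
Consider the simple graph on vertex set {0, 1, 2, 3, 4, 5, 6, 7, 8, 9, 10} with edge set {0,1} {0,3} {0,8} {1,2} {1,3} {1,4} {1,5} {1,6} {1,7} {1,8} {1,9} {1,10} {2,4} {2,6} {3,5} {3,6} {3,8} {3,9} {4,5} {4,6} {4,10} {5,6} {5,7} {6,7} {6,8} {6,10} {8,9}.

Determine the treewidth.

A width-3 tree decomposition is:
Bags: B1 = {1, 3, 8, 9}  B2 = {1, 3, 6, 8}  B3 = {1, 3, 5, 6}  B4 = {1, 4, 5, 6}  B5 = {1, 4, 6, 10}  B6 = {0, 1, 3, 8}  B7 = {1, 5, 6, 7}  B8 = {1, 2, 4, 6}
Tree: B1–B2, B2–B3, B3–B4, B4–B5, B2–B6, B4–B7, B4–B8
Every bag has size at most 4, so the width is 4 − 1 = 3 and tw(G) ≤ 3. For the lower bound, the 4 vertices {0, 1, 3, 8} are pairwise adjacent, and any tree decomposition puts a clique entirely inside one bag — forcing width ≥ 3. Combining the bounds, tw(G) = 3.

3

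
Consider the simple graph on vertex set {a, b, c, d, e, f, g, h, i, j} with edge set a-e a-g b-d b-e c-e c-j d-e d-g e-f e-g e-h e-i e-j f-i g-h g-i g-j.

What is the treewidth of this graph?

A width-2 tree decomposition is:
Bags: B1 = {d, e, g}  B2 = {e, g, j}  B3 = {c, e, j}  B4 = {e, g, i}  B5 = {e, g, h}  B6 = {a, e, g}  B7 = {b, d, e}  B8 = {e, f, i}
Tree: B1–B2, B2–B3, B1–B4, B2–B5, B5–B6, B1–B7, B4–B8
Each bag holds 3 vertices, so the decomposition has width 2, which upper-bounds the treewidth. On the other hand G contains the 3-clique {d, e, g}. A clique must lie in a single bag of any decomposition, so no decomposition can have width below 2. Therefore the treewidth is 2.

2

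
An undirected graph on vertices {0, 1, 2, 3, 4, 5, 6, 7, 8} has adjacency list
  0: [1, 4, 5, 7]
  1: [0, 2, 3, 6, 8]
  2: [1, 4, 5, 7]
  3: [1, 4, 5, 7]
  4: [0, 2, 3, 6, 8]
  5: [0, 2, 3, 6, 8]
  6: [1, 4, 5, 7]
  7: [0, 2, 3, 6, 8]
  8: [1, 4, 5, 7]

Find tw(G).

A width-4 tree decomposition is:
Bags: B1 = {0, 1, 4, 5, 7}  B2 = {1, 4, 5, 6, 7}  B3 = {1, 2, 4, 5, 7}  B4 = {1, 4, 5, 7, 8}  B5 = {1, 3, 4, 5, 7}
Tree: B1–B2, B2–B3, B3–B4, B4–B5
Every bag has size at most 5, so the width is 5 − 1 = 4 and tw(G) ≤ 4. For the lower bound: the 5 vertex sets {0,1}, {6,7}, {2,5}, {4}, {8} are disjoint, each induces a connected subgraph, and every pair is joined by at least one edge of G. Contracting each set to a single vertex therefore yields K_{5} as a minor, and since treewidth is minor-monotone, tw(G) ≥ tw(K_{5}) = 4. The upper and lower bounds meet at 4, so that is the treewidth.

4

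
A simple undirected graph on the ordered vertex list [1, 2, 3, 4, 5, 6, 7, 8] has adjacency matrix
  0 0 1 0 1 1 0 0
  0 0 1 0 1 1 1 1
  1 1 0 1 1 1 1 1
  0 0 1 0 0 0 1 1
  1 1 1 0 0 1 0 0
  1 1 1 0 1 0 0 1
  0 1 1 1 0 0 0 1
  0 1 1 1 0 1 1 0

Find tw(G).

3

A width-3 tree decomposition is:
Bags: B1 = {2, 3, 6, 8}  B2 = {2, 3, 7, 8}  B3 = {2, 3, 5, 6}  B4 = {1, 3, 5, 6}  B5 = {3, 4, 7, 8}
Tree: B1–B2, B1–B3, B3–B4, B2–B5
Every bag has size at most 4, so the width is 4 − 1 = 3 and tw(G) ≤ 3. On the other hand G contains the 4-clique {1, 3, 5, 6}. A clique must lie in a single bag of any decomposition, so no decomposition can have width below 3. Therefore the treewidth is 3.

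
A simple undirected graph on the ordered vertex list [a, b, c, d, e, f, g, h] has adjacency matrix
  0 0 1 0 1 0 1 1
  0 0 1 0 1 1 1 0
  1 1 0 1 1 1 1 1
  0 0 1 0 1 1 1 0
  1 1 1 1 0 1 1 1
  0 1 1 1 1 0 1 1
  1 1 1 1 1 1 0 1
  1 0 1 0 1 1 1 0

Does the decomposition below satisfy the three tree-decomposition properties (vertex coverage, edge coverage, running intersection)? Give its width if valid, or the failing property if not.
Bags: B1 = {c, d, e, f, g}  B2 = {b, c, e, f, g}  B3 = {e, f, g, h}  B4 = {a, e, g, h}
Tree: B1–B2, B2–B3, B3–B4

A tree decomposition must satisfy three properties: every vertex lies in some bag; for every edge, both endpoints lie together in some bag; and for every vertex, the bags containing it form a connected subtree. Here edge (c,h) lies in no bag, so the decomposition is invalid.

No — edge (c,h) lies in no bag.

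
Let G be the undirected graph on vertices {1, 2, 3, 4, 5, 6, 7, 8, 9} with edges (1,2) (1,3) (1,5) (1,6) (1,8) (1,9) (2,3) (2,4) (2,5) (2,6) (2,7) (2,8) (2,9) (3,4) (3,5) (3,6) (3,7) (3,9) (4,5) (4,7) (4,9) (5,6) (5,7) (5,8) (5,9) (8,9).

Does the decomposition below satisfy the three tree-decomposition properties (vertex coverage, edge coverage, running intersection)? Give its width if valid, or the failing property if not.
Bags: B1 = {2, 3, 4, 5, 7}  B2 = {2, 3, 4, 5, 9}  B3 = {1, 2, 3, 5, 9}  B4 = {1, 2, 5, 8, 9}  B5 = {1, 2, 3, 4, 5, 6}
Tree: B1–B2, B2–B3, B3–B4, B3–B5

No — bags containing vertex 4 are not connected in the tree.

A tree decomposition must satisfy three properties: every vertex lies in some bag; for every edge, both endpoints lie together in some bag; and for every vertex, the bags containing it form a connected subtree. Here bags containing vertex 4 are not connected in the tree, so the decomposition is invalid.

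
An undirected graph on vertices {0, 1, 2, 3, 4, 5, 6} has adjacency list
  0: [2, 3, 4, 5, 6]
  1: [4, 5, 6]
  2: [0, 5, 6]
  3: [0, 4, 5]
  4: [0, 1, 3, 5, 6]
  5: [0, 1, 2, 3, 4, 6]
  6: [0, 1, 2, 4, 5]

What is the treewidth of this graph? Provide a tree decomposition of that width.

Treewidth 3.
One optimal decomposition is:
Bags: B1 = {1, 4, 5, 6}  B2 = {0, 4, 5, 6}  B3 = {0, 3, 4, 5}  B4 = {0, 2, 5, 6}
Tree: B1–B2, B2–B3, B2–B4

Each bag holds 4 vertices, so the decomposition has width 3, which upper-bounds the treewidth. Conversely, {0, 2, 5, 6} is a clique of size 4, and the vertices of any clique must share a bag in every tree decomposition; so some bag has ≥ 4 vertices and tw(G) ≥ 3. The upper and lower bounds meet at 3, so that is the treewidth.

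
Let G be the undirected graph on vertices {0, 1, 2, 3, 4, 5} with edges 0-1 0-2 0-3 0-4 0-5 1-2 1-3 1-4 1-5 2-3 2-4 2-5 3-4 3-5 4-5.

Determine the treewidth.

5

A width-5 tree decomposition is:
Bags: B1 = {0, 1, 2, 3, 4, 5}
Tree: (single bag)
With just one bag of size 6, the width is 6 − 1 = 5, so tw(G) ≤ 5. Conversely, {0, 1, 2, 3, 4, 5} is a clique of size 6, and the vertices of any clique must share a bag in every tree decomposition; so some bag has ≥ 6 vertices and tw(G) ≥ 5. Hence tw(G) = 5 exactly.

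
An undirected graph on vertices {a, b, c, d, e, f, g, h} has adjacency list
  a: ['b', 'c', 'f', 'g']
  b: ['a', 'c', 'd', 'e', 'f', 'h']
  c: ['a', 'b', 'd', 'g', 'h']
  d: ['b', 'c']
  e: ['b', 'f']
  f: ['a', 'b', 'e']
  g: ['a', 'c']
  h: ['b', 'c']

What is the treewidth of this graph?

2

A width-2 tree decomposition is:
Bags: B1 = {a, c, g}  B2 = {a, b, c}  B3 = {a, b, f}  B4 = {b, c, h}  B5 = {b, e, f}  B6 = {b, c, d}
Tree: B1–B2, B2–B3, B2–B4, B3–B5, B4–B6
Every bag has size at most 3, so the width is 3 − 1 = 2 and tw(G) ≤ 2. For the lower bound, the 3 vertices {a, c, g} are pairwise adjacent, and any tree decomposition puts a clique entirely inside one bag — forcing width ≥ 2. The upper and lower bounds meet at 2, so that is the treewidth.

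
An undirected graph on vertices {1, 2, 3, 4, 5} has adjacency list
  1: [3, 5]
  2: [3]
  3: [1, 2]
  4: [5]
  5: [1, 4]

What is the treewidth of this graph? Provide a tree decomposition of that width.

Each bag holds 2 vertices, so the decomposition has width 1, which upper-bounds the treewidth. Any graph with an edge has treewidth ≥ 1, and G has the edge 4–5. Hence tw(G) = 1 exactly.

Treewidth 1.
One such decomposition:
Bags: B1 = {4, 5}  B2 = {1, 5}  B3 = {1, 3}  B4 = {2, 3}
Tree: B1–B2, B2–B3, B3–B4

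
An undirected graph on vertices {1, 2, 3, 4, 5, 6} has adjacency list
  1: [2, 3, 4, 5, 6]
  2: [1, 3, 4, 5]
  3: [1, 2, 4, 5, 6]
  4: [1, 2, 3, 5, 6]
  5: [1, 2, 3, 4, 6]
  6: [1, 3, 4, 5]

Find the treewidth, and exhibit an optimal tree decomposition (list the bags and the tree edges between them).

Every bag has size at most 5, so the width is 5 − 1 = 4 and tw(G) ≤ 4. On the other hand G contains the 5-clique {1, 2, 3, 4, 5}. A clique must lie in a single bag of any decomposition, so no decomposition can have width below 4. The upper and lower bounds meet at 4, so that is the treewidth.

Treewidth 4.
Bags: B1 = {1, 2, 3, 4, 5}  B2 = {1, 3, 4, 5, 6}
Tree: B1–B2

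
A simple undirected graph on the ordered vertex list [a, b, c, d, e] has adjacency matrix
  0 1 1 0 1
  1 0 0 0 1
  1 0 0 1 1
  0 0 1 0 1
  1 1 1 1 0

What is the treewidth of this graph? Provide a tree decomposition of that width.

The largest bag has 3 vertices, giving width 2; this decomposition certifies tw(G) ≤ 2. For the lower bound, the 3 vertices {c, d, e} are pairwise adjacent, and any tree decomposition puts a clique entirely inside one bag — forcing width ≥ 2. Hence tw(G) = 2 exactly.

Treewidth 2.
One such decomposition:
Bags: B1 = {a, c, e}  B2 = {c, d, e}  B3 = {a, b, e}
Tree: B1–B2, B1–B3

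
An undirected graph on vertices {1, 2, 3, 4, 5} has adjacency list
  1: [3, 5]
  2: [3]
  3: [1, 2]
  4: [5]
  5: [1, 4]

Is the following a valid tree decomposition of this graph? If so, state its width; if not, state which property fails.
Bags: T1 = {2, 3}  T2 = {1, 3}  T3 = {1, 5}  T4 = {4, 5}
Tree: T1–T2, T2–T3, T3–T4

Yes; width 1.

Checking the three conditions: (i) the bags cover all of {1, 2, 3, 4, 5}; (ii) for each edge, some bag contains both endpoints; (iii) the bags containing any fixed vertex form a subtree. All hold, so the decomposition is valid with width 2 − 1 = 1.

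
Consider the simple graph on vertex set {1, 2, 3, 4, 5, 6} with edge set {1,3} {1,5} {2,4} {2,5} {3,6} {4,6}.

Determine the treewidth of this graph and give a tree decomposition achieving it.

Treewidth 2.
Bags: B1 = {2, 4, 6}  B2 = {2, 3, 6}  B3 = {1, 2, 3}  B4 = {1, 2, 5}
Tree: B1–B2, B2–B3, B3–B4

Each bag holds 3 vertices, so the decomposition has width 2, which upper-bounds the treewidth. Since 2–4–6–3–1–5–2 is a cycle in G, G is not acyclic. Forests are exactly the graphs of treewidth ≤ 1, so tw(G) ≥ 2. Therefore the treewidth is 2.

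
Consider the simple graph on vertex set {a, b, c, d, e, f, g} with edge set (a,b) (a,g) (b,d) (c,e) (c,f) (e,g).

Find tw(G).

A width-1 tree decomposition is:
Bags: B1 = {c, f}  B2 = {c, e}  B3 = {e, g}  B4 = {a, g}  B5 = {a, b}  B6 = {b, d}
Tree: B1–B2, B2–B3, B3–B4, B4–B5, B5–B6
Each bag holds 2 vertices, so the decomposition has width 1, which upper-bounds the treewidth. Any graph with an edge has treewidth ≥ 1, and G has the edge f–c. Combining the bounds, tw(G) = 1.

1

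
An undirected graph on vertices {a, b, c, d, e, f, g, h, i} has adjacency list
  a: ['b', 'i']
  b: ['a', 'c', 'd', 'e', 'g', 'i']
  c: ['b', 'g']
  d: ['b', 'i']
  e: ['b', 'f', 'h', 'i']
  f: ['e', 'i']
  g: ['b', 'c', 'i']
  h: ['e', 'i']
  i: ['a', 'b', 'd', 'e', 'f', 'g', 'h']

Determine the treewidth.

2

A width-2 tree decomposition is:
Bags: B1 = {b, e, i}  B2 = {e, f, i}  B3 = {b, g, i}  B4 = {e, h, i}  B5 = {b, d, i}  B6 = {b, c, g}  B7 = {a, b, i}
Tree: B1–B2, B1–B3, B1–B4, B3–B5, B3–B6, B1–B7
Every bag has size at most 3, so the width is 3 − 1 = 2 and tw(G) ≤ 2. For the lower bound, the 3 vertices {b, c, g} are pairwise adjacent, and any tree decomposition puts a clique entirely inside one bag — forcing width ≥ 2. Combining the bounds, tw(G) = 2.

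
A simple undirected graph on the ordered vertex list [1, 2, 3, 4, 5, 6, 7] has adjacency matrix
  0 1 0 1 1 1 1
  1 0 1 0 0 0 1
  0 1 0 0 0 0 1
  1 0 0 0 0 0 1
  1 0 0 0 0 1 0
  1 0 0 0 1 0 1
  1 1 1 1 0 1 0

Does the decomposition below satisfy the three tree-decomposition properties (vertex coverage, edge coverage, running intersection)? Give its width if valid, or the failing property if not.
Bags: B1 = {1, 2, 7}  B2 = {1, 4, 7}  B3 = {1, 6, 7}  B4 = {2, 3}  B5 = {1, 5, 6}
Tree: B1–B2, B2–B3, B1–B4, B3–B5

No — edge (7,3) lies in no bag.

A tree decomposition must satisfy three properties: every vertex lies in some bag; for every edge, both endpoints lie together in some bag; and for every vertex, the bags containing it form a connected subtree. Here edge (7,3) lies in no bag, so the decomposition is invalid.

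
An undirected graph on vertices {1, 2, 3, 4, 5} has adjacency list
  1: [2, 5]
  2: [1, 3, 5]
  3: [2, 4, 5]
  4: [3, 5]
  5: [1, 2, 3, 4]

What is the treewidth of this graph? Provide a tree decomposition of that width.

The largest bag has 3 vertices, giving width 2; this decomposition certifies tw(G) ≤ 2. For the lower bound, the 3 vertices {1, 2, 5} are pairwise adjacent, and any tree decomposition puts a clique entirely inside one bag — forcing width ≥ 2. Therefore the treewidth is 2.

Treewidth 2.
Bags: B1 = {1, 2, 5}  B2 = {2, 3, 5}  B3 = {3, 4, 5}
Tree: B1–B2, B2–B3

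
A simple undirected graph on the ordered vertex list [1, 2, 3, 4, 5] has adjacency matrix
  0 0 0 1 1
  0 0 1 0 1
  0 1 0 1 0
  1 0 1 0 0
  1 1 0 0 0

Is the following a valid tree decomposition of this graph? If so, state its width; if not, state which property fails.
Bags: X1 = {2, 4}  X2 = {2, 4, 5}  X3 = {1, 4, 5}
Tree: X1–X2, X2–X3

A tree decomposition must satisfy three properties: every vertex lies in some bag; for every edge, both endpoints lie together in some bag; and for every vertex, the bags containing it form a connected subtree. Here vertex 3 appears in no bag, so the decomposition is invalid.

No — vertex 3 appears in no bag.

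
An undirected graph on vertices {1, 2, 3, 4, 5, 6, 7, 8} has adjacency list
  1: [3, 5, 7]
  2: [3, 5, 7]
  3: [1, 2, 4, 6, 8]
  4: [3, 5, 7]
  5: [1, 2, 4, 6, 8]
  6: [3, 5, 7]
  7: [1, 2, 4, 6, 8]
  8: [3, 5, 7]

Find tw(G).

3

A width-3 tree decomposition is:
Bags: B1 = {3, 5, 6, 7}  B2 = {1, 3, 5, 7}  B3 = {3, 4, 5, 7}  B4 = {3, 5, 7, 8}  B5 = {2, 3, 5, 7}
Tree: B1–B2, B2–B3, B3–B4, B4–B5
The largest bag has 4 vertices, giving width 3; this decomposition certifies tw(G) ≤ 3. For the lower bound: the 4 vertex sets {6,7}, {1,5}, {3}, {4} are disjoint, each induces a connected subgraph, and every pair is joined by at least one edge of G. Contracting each set to a single vertex therefore yields K_{4} as a minor, and since treewidth is minor-monotone, tw(G) ≥ tw(K_{4}) = 3. The upper and lower bounds meet at 3, so that is the treewidth.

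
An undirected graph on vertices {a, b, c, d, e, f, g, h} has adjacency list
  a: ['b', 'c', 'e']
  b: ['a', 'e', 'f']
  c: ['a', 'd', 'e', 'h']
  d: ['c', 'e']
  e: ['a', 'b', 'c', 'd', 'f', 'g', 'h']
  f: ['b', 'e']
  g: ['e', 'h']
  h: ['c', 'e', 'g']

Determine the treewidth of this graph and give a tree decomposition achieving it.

Each bag holds 3 vertices, so the decomposition has width 2, which upper-bounds the treewidth. Conversely, {e, g, h} is a clique of size 3, and the vertices of any clique must share a bag in every tree decomposition; so some bag has ≥ 3 vertices and tw(G) ≥ 2. Hence tw(G) = 2 exactly.

Treewidth 2.
One such decomposition:
Bags: B1 = {a, b, e}  B2 = {a, c, e}  B3 = {b, e, f}  B4 = {c, e, h}  B5 = {c, d, e}  B6 = {e, g, h}
Tree: B1–B2, B1–B3, B2–B4, B4–B5, B4–B6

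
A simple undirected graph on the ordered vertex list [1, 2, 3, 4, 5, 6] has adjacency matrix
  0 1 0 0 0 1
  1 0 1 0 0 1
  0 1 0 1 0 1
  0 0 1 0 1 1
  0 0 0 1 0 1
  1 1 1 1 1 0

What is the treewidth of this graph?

2

A width-2 tree decomposition is:
Bags: B1 = {3, 4, 6}  B2 = {4, 5, 6}  B3 = {2, 3, 6}  B4 = {1, 2, 6}
Tree: B1–B2, B1–B3, B3–B4
The largest bag has 3 vertices, giving width 2; this decomposition certifies tw(G) ≤ 2. On the other hand G contains the 3-clique {1, 2, 6}. A clique must lie in a single bag of any decomposition, so no decomposition can have width below 2. Hence tw(G) = 2 exactly.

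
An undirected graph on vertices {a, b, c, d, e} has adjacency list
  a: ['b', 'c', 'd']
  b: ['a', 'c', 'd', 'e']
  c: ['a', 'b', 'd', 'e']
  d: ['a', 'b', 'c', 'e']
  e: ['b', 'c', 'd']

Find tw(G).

A width-3 tree decomposition is:
Bags: B1 = {a, b, c, d}  B2 = {b, c, d, e}
Tree: B1–B2
Every bag has size at most 4, so the width is 4 − 1 = 3 and tw(G) ≤ 3. For the lower bound, the 4 vertices {b, c, d, e} are pairwise adjacent, and any tree decomposition puts a clique entirely inside one bag — forcing width ≥ 3. Therefore the treewidth is 3.

3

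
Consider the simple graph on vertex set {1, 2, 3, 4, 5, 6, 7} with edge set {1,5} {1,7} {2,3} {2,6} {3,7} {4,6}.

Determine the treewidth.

1

A width-1 tree decomposition is:
Bags: B1 = {1, 5}  B2 = {1, 7}  B3 = {3, 7}  B4 = {2, 3}  B5 = {2, 6}  B6 = {4, 6}
Tree: B1–B2, B2–B3, B3–B4, B4–B5, B5–B6
Every bag has size at most 2, so the width is 2 − 1 = 1 and tw(G) ≤ 1. Any graph with an edge has treewidth ≥ 1, and G has the edge 5–1. Therefore the treewidth is 1.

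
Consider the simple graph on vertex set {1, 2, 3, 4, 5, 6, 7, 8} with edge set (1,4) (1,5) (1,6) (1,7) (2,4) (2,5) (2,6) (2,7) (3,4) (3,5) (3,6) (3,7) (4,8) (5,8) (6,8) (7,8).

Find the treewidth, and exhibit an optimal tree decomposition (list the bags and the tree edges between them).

Treewidth 4.
One such decomposition:
Bags: B1 = {1, 4, 5, 6, 7}  B2 = {3, 4, 5, 6, 7}  B3 = {2, 4, 5, 6, 7}  B4 = {4, 5, 6, 7, 8}
Tree: B1–B2, B2–B3, B3–B4

The largest bag has 5 vertices, giving width 4; this decomposition certifies tw(G) ≤ 4. For the lower bound: the 5 vertex sets {1,5}, {3,6}, {2,7}, {4}, {8} are disjoint, each induces a connected subgraph, and every pair is joined by at least one edge of G. Contracting each set to a single vertex therefore yields K_{5} as a minor, and since treewidth is minor-monotone, tw(G) ≥ tw(K_{5}) = 4. Combining the bounds, tw(G) = 4.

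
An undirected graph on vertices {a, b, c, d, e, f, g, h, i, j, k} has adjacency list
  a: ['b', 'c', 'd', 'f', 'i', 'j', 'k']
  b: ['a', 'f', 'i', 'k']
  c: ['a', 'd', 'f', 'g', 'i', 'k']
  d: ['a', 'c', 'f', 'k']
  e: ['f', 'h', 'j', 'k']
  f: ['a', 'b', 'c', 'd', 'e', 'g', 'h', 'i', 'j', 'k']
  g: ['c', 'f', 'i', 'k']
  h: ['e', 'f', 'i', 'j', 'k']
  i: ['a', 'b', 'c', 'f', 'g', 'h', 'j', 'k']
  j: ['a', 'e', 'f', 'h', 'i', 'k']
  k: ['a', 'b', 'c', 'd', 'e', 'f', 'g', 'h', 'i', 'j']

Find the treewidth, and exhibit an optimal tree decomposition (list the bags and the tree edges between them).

Each bag holds 5 vertices, so the decomposition has width 4, which upper-bounds the treewidth. Conversely, {a, c, d, f, k} is a clique of size 5, and the vertices of any clique must share a bag in every tree decomposition; so some bag has ≥ 5 vertices and tw(G) ≥ 4. Hence tw(G) = 4 exactly.

Treewidth 4.
One such decomposition:
Bags: B1 = {a, c, f, i, k}  B2 = {a, b, f, i, k}  B3 = {a, c, d, f, k}  B4 = {a, f, i, j, k}  B5 = {f, h, i, j, k}  B6 = {e, f, h, j, k}  B7 = {c, f, g, i, k}
Tree: B1–B2, B1–B3, B2–B4, B4–B5, B5–B6, B1–B7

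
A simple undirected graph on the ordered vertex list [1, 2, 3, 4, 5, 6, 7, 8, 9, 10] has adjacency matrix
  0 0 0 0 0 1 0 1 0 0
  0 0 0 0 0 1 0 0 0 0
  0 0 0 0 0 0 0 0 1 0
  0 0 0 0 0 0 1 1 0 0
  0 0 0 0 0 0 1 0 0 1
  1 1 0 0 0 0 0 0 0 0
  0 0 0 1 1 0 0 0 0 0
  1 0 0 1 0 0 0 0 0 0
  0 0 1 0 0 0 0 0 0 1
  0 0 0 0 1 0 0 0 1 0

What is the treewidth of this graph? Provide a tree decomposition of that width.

Each bag holds 2 vertices, so the decomposition has width 1, which upper-bounds the treewidth. G has an edge, so its treewidth is at least 1. Therefore the treewidth is 1.

Treewidth 1.
One optimal decomposition is:
Bags: B1 = {3, 9}  B2 = {9, 10}  B3 = {5, 10}  B4 = {5, 7}  B5 = {4, 7}  B6 = {4, 8}  B7 = {1, 8}  B8 = {1, 6}  B9 = {2, 6}
Tree: B1–B2, B2–B3, B3–B4, B4–B5, B5–B6, B6–B7, B7–B8, B8–B9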